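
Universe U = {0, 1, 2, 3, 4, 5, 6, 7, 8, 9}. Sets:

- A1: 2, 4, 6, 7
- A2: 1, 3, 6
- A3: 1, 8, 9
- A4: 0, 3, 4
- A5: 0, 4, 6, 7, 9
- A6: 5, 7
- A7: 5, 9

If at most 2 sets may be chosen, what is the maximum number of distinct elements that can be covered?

7

Choosing A1, A3 covers {1, 2, 4, 6, 7, 8, 9} — 7 elements.
No choice of 2 sets does better; here 0, 3, 5 are left uncovered.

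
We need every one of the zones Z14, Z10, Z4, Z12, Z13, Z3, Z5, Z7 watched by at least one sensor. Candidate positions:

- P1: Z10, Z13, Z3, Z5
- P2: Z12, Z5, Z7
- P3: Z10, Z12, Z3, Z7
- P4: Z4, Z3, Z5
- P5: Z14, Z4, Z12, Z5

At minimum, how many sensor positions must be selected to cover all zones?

P1, P2, P5 together cover {Z14, Z10, Z4, Z12, Z13, Z3, Z5, Z7} — every zone.
No 2 of the 5 sensor positions cover everything (all 10 pairs fall short), so 3 is minimum.

3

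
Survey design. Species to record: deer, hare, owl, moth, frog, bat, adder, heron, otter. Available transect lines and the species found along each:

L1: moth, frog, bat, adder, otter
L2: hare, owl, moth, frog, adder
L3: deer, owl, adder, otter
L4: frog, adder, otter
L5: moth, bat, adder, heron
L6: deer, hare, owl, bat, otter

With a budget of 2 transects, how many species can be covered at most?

Choosing L1, L6 covers {deer, hare, owl, moth, frog, bat, adder, otter} — 8 species.
No choice of 2 transects does better; here heron is left uncovered.

8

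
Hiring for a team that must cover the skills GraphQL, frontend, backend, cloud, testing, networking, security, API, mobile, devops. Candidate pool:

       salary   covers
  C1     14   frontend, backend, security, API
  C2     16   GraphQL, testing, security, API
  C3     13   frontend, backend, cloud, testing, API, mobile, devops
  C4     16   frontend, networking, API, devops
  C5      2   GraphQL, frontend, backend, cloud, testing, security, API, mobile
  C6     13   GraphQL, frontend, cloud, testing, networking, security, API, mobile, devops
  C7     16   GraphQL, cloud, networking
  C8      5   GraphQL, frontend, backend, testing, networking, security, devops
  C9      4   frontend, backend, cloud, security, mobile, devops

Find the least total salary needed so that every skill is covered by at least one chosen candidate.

7

C5, C8 cover every skill at salary 2 + 5 = 7.
Any cover uses at least 2 candidates; among all covering selections none totals below 7.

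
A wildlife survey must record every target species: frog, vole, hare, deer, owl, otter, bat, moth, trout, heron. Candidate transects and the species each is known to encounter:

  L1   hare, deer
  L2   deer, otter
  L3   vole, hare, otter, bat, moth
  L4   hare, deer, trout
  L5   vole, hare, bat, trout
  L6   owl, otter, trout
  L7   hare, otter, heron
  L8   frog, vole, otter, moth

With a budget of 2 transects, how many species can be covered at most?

Choosing L3, L4 covers {vole, hare, deer, otter, bat, moth, trout} — 7 species.
No choice of 2 transects does better; here frog, owl, heron are left uncovered.

7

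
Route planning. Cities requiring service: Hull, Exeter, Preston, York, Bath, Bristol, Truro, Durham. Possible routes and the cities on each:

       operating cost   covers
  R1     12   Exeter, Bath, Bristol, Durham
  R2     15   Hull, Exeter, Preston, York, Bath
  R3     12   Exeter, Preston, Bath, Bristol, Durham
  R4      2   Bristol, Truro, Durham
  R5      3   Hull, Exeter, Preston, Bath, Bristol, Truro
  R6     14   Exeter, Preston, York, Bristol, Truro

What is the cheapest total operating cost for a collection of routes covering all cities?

R2, R4 cover every city at operating cost 15 + 2 = 17.
Any cover uses at least 2 routes; among all covering selections none totals below 17.
Greedy by coverage-per-operating cost would pick R5, R4, R6 for 19 — worse than the optimum 17.

17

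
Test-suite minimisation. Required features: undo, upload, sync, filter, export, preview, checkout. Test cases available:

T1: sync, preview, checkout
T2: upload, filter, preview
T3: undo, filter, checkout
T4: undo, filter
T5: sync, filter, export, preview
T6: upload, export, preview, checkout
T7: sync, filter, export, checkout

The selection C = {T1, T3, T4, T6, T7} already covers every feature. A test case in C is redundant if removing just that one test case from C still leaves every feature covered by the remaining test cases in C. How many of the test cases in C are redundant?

4

Drop T1: the rest still cover every feature — redundant.
Drop T3: the rest still cover every feature — redundant.
Drop T4: the rest still cover every feature — redundant.
Drop T6: upload uncovered — not redundant.
Drop T7: the rest still cover every feature — redundant.
4 redundant: T1, T3, T4, T7.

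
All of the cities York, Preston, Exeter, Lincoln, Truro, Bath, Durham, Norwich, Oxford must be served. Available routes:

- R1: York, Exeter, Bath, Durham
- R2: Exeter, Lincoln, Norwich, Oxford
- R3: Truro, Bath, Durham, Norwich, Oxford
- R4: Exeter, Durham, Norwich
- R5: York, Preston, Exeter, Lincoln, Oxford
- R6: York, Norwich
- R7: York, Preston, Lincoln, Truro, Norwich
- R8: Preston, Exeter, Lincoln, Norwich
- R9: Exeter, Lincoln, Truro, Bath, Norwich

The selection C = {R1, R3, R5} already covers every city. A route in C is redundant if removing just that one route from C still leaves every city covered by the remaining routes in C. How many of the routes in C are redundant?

Drop R1: the rest still cover every city — redundant.
Drop R3: Truro, Norwich uncovered — not redundant.
Drop R5: Preston, Lincoln uncovered — not redundant.
1 redundant: R1.

1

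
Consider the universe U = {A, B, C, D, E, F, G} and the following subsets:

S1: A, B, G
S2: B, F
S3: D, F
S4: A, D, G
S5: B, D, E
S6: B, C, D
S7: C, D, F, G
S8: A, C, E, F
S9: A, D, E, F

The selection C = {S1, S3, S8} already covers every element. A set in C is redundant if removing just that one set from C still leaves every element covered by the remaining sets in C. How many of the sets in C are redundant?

Drop S1: B, G uncovered — not redundant.
Drop S3: D uncovered — not redundant.
Drop S8: C, E uncovered — not redundant.
None of the sets in C is redundant.

0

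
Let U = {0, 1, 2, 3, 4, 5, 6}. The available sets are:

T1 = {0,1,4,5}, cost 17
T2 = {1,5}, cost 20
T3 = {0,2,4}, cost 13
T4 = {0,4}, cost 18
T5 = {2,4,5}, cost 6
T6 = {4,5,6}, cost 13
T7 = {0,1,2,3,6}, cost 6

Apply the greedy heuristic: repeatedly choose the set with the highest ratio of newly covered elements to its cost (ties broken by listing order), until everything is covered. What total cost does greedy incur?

Pick 1: T7 adds 5 new (0, 1, 2, 3, 6) at cost 6 (ratio 5/6).
Pick 2: T5 adds 2 new (4, 5) at cost 6 (ratio 2/6).
Greedy total cost: 6 + 6 = 12.

12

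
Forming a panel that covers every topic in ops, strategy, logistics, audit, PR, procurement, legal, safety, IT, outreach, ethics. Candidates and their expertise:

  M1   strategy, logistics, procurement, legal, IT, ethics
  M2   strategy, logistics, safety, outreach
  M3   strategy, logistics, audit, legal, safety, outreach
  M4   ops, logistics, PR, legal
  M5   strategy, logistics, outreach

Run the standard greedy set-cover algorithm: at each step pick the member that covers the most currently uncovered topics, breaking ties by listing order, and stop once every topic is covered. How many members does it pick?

3

Pick 1: M1 covers 6 new topics (strategy, logistics, procurement, legal, IT, ethics).
Pick 2: M3 covers 3 new topics (audit, safety, outreach).
Pick 3: M4 covers 2 new topics (ops, PR).
Greedy uses 3 members.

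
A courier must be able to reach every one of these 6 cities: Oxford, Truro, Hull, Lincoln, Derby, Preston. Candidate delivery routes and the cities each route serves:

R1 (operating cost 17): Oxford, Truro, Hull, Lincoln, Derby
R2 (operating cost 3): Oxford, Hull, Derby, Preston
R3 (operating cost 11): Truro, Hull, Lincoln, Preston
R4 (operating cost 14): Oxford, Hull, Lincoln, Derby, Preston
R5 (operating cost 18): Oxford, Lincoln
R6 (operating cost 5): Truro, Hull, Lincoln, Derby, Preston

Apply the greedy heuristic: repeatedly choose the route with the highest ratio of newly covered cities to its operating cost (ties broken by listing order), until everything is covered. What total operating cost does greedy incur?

8

Pick 1: R2 adds 4 new (Oxford, Hull, Derby, Preston) at operating cost 3 (ratio 4/3).
Pick 2: R6 adds 2 new (Truro, Lincoln) at operating cost 5 (ratio 2/5).
Greedy total operating cost: 3 + 5 = 8.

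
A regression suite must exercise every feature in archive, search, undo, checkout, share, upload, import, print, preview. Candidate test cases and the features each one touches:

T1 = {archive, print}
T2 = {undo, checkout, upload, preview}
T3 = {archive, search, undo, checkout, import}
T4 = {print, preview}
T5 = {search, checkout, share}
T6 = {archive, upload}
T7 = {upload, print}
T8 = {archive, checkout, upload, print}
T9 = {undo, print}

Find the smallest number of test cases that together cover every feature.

T1, T2, T3, T5 together cover {archive, search, undo, checkout, share, upload, import, print, preview} — every feature.
No 3 of the 9 test cases cover everything (all 84 triples fall short), so 4 is minimum.

4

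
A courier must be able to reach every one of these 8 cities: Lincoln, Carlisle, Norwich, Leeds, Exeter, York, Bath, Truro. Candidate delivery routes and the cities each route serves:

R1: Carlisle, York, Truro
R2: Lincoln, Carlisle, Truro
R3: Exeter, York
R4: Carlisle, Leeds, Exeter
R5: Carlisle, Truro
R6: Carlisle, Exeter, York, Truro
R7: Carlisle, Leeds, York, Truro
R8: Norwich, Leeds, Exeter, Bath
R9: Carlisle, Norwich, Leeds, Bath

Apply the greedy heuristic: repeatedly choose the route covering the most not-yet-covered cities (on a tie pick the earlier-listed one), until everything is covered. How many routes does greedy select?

3

Pick 1: R6 covers 4 new cities (Carlisle, Exeter, York, Truro).
Pick 2: R8 covers 3 new cities (Norwich, Leeds, Bath).
Pick 3: R2 covers 1 new cities (Lincoln).
Greedy uses 3 routes.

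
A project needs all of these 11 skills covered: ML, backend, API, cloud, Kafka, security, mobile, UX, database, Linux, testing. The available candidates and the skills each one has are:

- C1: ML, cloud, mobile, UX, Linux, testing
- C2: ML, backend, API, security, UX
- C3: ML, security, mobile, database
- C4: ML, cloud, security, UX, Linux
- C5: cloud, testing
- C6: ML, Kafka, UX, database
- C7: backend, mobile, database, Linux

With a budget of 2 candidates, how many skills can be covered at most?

9

Choosing C1, C2 covers {ML, backend, API, cloud, security, mobile, UX, Linux, testing} — 9 skills.
No choice of 2 candidates does better; here Kafka, database are left uncovered.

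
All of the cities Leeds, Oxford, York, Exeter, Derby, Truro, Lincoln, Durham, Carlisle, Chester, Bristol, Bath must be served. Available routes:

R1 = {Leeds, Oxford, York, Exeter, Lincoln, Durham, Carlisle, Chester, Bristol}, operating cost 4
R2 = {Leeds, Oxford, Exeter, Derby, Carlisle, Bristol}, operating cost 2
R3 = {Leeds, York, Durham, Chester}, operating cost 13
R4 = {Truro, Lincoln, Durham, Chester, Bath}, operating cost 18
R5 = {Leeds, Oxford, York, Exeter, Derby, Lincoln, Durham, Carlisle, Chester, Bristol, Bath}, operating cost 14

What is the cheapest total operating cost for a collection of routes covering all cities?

R1, R2, R4 cover every city at operating cost 4 + 2 + 18 = 24.
Any cover uses at least 2 routes; among all covering selections none totals below 24.

24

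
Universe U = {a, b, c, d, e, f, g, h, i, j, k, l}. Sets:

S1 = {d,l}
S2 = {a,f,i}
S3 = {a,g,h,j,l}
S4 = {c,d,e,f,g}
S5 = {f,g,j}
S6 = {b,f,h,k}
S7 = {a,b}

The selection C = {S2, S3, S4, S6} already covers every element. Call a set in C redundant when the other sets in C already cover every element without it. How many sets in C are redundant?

Drop S2: i uncovered — not redundant.
Drop S3: j, l uncovered — not redundant.
Drop S4: c, d, e uncovered — not redundant.
Drop S6: b, k uncovered — not redundant.
None of the sets in C is redundant.

0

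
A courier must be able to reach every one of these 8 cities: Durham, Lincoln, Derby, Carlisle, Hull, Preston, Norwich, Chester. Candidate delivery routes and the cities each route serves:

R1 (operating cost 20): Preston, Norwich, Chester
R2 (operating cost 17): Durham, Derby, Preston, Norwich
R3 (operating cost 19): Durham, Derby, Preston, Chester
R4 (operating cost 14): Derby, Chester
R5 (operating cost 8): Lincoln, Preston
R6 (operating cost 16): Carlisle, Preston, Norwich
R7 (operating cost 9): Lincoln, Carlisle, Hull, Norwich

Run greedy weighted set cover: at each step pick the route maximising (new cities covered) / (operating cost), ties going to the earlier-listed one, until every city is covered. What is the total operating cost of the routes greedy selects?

Pick 1: R7 adds 4 new (Lincoln, Carlisle, Hull, Norwich) at operating cost 9 (ratio 4/9).
Pick 2: R3 adds 4 new (Durham, Derby, Preston, Chester) at operating cost 19 (ratio 4/19).
Greedy total operating cost: 9 + 19 = 28.

28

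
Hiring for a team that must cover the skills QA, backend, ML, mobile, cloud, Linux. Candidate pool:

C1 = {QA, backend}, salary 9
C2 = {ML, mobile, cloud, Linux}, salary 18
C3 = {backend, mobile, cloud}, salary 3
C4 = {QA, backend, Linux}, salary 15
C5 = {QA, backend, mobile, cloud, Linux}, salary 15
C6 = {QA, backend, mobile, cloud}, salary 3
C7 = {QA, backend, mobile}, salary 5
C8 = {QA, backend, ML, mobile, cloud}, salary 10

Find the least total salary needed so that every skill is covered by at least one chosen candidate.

C2, C6 cover every skill at salary 18 + 3 = 21.
Any cover uses at least 2 candidates; among all covering selections none totals below 21.

21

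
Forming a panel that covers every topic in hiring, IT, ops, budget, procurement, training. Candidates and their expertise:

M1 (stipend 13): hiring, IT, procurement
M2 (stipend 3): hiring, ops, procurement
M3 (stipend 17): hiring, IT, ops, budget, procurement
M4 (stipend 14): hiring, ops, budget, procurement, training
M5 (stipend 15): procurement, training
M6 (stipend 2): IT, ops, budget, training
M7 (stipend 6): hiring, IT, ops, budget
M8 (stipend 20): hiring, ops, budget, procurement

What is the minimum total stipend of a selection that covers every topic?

5

M2, M6 cover every topic at stipend 3 + 2 = 5.
Any cover uses at least 2 members; among all covering selections none totals below 5.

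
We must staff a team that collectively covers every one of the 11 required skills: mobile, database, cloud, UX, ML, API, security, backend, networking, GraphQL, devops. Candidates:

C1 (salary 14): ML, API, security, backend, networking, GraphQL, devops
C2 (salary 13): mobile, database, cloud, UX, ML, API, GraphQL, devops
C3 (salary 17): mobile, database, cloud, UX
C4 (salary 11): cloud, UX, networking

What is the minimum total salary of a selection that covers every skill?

27

C1, C2 cover every skill at salary 14 + 13 = 27.
Any cover uses at least 2 candidates; among all covering selections none totals below 27.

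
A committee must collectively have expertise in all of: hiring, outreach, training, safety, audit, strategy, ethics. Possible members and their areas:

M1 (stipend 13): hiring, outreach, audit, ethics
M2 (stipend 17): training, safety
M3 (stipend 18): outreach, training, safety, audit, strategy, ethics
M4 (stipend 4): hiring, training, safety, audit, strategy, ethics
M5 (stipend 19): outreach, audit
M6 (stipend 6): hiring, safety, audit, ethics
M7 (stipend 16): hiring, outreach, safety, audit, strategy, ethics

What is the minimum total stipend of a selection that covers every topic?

M1, M4 cover every topic at stipend 13 + 4 = 17.
Any cover uses at least 2 members; among all covering selections none totals below 17.

17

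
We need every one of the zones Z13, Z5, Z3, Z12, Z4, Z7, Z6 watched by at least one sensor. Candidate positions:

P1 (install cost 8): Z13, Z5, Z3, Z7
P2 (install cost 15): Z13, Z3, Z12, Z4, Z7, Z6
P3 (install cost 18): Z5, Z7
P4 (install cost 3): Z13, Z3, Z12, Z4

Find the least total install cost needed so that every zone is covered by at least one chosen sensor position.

P1, P2 cover every zone at install cost 8 + 15 = 23.
Any cover uses at least 2 sensor positions; among all covering selections none totals below 23.

23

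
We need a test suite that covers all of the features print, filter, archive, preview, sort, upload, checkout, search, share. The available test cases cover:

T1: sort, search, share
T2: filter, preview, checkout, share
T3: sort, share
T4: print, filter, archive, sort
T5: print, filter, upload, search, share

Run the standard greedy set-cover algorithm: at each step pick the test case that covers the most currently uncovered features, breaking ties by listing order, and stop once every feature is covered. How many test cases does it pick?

3

Pick 1: T5 covers 5 new features (print, filter, upload, search, share).
Pick 2: T2 covers 2 new features (preview, checkout).
Pick 3: T4 covers 2 new features (archive, sort).
Greedy uses 3 test cases.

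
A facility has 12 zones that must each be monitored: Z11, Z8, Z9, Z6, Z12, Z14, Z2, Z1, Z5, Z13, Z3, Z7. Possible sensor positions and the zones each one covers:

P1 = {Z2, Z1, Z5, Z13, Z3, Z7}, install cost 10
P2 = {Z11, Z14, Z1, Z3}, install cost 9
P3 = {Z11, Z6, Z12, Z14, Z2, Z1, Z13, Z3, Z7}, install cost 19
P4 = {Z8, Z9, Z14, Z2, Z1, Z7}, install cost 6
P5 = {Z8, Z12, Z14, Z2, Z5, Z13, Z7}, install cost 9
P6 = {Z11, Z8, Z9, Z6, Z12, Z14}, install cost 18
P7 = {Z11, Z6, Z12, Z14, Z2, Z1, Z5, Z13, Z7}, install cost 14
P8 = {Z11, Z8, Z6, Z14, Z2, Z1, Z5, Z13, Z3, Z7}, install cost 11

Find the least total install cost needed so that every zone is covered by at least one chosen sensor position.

26

P4, P5, P8 cover every zone at install cost 6 + 9 + 11 = 26.
Any cover uses at least 2 sensor positions; among all covering selections none totals below 26.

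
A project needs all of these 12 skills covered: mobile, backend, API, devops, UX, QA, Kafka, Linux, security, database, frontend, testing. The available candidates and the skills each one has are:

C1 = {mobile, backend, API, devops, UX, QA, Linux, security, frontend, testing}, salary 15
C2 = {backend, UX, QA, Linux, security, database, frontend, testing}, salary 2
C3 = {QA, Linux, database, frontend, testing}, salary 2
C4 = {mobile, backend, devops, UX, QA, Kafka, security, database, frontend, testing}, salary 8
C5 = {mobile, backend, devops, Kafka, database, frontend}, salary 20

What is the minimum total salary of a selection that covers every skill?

C1, C4 cover every skill at salary 15 + 8 = 23.
Any cover uses at least 2 candidates; among all covering selections none totals below 23.
Greedy by coverage-per-salary would pick C2, C4, C1 for 25 — worse than the optimum 23.

23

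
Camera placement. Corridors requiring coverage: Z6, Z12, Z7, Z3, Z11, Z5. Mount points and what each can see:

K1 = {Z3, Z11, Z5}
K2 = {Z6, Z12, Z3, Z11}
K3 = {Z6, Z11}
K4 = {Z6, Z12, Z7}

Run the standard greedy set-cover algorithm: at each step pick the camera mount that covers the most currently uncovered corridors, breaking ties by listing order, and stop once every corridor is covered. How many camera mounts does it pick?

3

Pick 1: K2 covers 4 new corridors (Z6, Z12, Z3, Z11).
Pick 2: K1 covers 1 new corridors (Z5).
Pick 3: K4 covers 1 new corridors (Z7).
Greedy uses 3 camera mounts. (The true minimum is 2.)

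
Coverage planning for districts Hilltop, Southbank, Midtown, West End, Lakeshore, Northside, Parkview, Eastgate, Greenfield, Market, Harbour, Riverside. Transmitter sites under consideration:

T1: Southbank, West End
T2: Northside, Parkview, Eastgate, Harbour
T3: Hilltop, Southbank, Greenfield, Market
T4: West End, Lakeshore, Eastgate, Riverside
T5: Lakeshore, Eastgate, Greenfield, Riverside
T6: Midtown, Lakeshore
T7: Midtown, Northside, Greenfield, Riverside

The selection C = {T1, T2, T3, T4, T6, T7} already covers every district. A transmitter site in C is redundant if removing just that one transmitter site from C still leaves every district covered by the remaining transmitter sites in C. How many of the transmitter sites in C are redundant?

Drop T1: the rest still cover every district — redundant.
Drop T2: Parkview, Harbour uncovered — not redundant.
Drop T3: Hilltop, Market uncovered — not redundant.
Drop T4: the rest still cover every district — redundant.
Drop T6: the rest still cover every district — redundant.
Drop T7: the rest still cover every district — redundant.
4 redundant: T1, T4, T6, T7.

4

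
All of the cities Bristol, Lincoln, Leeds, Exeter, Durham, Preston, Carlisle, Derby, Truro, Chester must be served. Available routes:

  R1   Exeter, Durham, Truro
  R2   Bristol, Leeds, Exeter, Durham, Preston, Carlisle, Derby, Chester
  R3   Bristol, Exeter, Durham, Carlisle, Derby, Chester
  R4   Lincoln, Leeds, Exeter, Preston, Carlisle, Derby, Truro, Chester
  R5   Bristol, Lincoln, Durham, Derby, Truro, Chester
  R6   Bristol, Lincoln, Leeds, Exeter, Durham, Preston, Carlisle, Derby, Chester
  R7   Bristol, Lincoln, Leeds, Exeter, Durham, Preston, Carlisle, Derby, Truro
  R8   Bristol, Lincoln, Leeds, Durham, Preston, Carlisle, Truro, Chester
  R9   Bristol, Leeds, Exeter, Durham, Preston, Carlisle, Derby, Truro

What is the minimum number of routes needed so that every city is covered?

R1, R6 together cover {Bristol, Lincoln, Leeds, Exeter, Durham, Preston, Carlisle, Derby, Truro, Chester} — every city.
No single route contains all 10 cities, so 2 is optimal.

2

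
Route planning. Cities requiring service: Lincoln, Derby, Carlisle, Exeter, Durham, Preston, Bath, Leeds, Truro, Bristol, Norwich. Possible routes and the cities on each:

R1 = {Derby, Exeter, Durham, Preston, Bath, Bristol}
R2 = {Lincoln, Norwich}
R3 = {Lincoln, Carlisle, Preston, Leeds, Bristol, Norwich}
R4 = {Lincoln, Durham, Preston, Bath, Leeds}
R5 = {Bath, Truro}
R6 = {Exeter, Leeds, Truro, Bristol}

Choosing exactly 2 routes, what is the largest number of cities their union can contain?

10

Choosing R1, R3 covers {Lincoln, Derby, Carlisle, Exeter, Durham, Preston, Bath, Leeds, Bristol, Norwich} — 10 cities.
No choice of 2 routes does better; here Truro is left uncovered.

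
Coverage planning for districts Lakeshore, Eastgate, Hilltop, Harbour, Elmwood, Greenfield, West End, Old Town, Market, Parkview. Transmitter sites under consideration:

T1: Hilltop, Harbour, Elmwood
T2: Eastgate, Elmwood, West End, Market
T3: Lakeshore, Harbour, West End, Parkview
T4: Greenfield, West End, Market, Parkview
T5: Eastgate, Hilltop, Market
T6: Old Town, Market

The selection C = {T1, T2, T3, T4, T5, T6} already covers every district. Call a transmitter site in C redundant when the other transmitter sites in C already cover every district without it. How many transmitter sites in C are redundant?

Drop T1: the rest still cover every district — redundant.
Drop T2: the rest still cover every district — redundant.
Drop T3: Lakeshore uncovered — not redundant.
Drop T4: Greenfield uncovered — not redundant.
Drop T5: the rest still cover every district — redundant.
Drop T6: Old Town uncovered — not redundant.
3 redundant: T1, T2, T5.

3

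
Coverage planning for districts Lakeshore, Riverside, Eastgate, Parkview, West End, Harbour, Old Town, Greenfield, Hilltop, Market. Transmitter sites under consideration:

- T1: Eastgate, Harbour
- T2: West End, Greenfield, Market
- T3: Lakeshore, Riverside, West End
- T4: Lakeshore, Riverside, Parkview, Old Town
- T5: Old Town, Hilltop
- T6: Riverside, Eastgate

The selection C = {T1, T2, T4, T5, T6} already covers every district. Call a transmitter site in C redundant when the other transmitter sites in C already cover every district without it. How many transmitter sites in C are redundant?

1

Drop T1: Harbour uncovered — not redundant.
Drop T2: West End, Greenfield, Market uncovered — not redundant.
Drop T4: Lakeshore, Parkview uncovered — not redundant.
Drop T5: Hilltop uncovered — not redundant.
Drop T6: the rest still cover every district — redundant.
1 redundant: T6.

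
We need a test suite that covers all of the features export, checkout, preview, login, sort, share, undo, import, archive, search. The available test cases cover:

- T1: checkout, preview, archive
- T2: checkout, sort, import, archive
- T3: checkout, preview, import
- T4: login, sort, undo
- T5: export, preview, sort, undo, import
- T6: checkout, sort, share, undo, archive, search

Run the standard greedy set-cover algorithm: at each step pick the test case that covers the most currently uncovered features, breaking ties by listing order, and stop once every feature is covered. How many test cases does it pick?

3

Pick 1: T6 covers 6 new features (checkout, sort, share, undo, archive, search).
Pick 2: T5 covers 3 new features (export, preview, import).
Pick 3: T4 covers 1 new features (login).
Greedy uses 3 test cases.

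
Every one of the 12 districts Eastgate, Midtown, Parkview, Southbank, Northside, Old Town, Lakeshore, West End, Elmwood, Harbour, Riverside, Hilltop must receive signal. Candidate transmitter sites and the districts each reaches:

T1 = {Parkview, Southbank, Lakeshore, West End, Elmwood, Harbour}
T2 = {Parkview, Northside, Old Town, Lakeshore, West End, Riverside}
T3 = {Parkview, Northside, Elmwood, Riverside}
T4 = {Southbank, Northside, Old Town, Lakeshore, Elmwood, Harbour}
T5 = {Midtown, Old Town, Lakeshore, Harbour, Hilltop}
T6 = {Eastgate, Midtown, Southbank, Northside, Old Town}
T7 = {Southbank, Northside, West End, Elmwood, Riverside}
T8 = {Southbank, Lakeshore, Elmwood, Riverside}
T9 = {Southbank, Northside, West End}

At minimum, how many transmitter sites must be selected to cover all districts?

4

T1, T2, T5, T6 together cover {Eastgate, Midtown, Parkview, Southbank, Northside, Old Town, Lakeshore, West End, Elmwood, Harbour, Riverside, Hilltop} — every district.
No 3 of the 9 transmitter sites cover everything (all 84 triples fall short), so 4 is minimum.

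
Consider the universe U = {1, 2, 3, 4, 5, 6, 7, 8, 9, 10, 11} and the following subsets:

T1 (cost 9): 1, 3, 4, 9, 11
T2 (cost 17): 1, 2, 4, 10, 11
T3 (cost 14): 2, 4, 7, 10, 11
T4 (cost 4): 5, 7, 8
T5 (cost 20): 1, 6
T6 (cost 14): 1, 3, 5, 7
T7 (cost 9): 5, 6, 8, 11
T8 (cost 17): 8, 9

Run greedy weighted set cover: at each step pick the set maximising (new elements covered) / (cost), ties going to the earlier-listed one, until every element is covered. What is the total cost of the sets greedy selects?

Pick 1: T4 adds 3 new (5, 7, 8) at cost 4 (ratio 3/4).
Pick 2: T1 adds 5 new (1, 3, 4, 9, 11) at cost 9 (ratio 5/9).
Pick 3: T3 adds 2 new (2, 10) at cost 14 (ratio 2/14).
Pick 4: T7 adds 1 new (6) at cost 9 (ratio 1/9).
Greedy total cost: 4 + 9 + 14 + 9 = 36. (The true optimum is 32, so greedy overshoots here.)

36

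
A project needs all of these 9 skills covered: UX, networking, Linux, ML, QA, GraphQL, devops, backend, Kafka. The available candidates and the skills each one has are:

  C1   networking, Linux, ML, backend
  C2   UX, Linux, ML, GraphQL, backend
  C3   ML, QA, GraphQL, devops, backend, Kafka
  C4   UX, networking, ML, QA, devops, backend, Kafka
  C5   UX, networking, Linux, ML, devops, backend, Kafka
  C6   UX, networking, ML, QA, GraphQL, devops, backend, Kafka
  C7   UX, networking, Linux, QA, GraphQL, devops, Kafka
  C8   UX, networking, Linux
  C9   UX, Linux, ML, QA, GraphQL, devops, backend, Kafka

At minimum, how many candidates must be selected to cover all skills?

2

C1, C6 together cover {UX, networking, Linux, ML, QA, GraphQL, devops, backend, Kafka} — every skill.
No single candidate contains all 9 skills, so 2 is optimal.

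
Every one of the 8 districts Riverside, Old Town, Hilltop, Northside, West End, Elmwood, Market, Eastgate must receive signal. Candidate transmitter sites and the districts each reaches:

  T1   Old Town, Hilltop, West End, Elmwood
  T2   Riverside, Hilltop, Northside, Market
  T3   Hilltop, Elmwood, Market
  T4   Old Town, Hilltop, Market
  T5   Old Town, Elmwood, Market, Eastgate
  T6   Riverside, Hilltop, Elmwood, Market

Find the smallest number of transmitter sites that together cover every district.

3

T1, T2, T5 together cover {Riverside, Old Town, Hilltop, Northside, West End, Elmwood, Market, Eastgate} — every district.
No 2 of the 6 transmitter sites cover everything (all 15 pairs fall short), so 3 is minimum.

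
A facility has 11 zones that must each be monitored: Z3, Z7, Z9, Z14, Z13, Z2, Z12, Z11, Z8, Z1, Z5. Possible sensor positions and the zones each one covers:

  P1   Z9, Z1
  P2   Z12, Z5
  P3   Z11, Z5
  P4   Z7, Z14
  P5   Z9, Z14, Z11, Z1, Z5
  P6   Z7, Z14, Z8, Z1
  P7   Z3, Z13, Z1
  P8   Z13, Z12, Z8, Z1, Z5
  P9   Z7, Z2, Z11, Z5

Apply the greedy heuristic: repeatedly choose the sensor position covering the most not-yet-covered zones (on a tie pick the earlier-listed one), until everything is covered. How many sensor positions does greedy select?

4

Pick 1: P5 covers 5 new zones (Z9, Z14, Z11, Z1, Z5).
Pick 2: P8 covers 3 new zones (Z13, Z12, Z8).
Pick 3: P9 covers 2 new zones (Z7, Z2).
Pick 4: P7 covers 1 new zones (Z3).
Greedy uses 4 sensor positions.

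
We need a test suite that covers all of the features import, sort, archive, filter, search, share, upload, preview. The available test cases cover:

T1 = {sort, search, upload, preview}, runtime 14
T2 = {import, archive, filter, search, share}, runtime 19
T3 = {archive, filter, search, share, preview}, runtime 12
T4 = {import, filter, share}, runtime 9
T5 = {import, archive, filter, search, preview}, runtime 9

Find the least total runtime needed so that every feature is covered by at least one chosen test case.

T1, T4, T5 cover every feature at runtime 14 + 9 + 9 = 32.
Any cover uses at least 2 test cases; among all covering selections none totals below 32.

32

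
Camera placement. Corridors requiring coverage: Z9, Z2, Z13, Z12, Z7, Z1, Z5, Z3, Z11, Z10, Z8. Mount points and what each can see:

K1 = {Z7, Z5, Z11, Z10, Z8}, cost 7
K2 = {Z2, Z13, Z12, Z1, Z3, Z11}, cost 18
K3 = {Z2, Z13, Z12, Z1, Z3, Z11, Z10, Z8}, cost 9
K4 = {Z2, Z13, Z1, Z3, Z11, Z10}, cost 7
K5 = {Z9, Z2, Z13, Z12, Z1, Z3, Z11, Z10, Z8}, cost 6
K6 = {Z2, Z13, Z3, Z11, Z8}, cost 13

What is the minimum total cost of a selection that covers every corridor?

K1, K5 cover every corridor at cost 7 + 6 = 13.
Any cover uses at least 2 camera mounts; among all covering selections none totals below 13.

13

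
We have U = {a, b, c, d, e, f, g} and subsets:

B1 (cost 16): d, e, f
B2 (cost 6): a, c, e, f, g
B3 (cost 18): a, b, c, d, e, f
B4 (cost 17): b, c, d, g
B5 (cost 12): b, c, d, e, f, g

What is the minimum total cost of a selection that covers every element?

B2, B5 cover every element at cost 6 + 12 = 18.
Any cover uses at least 2 sets; among all covering selections none totals below 18.

18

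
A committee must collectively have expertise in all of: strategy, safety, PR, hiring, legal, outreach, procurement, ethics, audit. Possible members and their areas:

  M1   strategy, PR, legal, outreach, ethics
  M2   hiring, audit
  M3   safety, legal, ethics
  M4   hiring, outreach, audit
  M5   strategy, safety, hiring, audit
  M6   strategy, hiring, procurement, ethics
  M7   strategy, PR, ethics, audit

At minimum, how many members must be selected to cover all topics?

3

M1, M5, M6 together cover {strategy, safety, PR, hiring, legal, outreach, procurement, ethics, audit} — every topic.
No 2 of the 7 members cover everything (all 21 pairs fall short), so 3 is minimum.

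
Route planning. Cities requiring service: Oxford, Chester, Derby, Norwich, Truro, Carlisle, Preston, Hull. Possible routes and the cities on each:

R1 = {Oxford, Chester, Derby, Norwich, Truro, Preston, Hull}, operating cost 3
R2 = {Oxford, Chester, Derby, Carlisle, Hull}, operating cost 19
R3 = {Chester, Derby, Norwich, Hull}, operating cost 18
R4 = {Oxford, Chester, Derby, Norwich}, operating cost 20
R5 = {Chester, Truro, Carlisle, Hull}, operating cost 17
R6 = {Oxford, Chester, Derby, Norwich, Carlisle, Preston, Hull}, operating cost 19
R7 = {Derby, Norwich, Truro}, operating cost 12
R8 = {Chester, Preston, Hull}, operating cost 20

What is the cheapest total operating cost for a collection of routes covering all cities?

20

R1, R5 cover every city at operating cost 3 + 17 = 20.
Any cover uses at least 2 routes; among all covering selections none totals below 20.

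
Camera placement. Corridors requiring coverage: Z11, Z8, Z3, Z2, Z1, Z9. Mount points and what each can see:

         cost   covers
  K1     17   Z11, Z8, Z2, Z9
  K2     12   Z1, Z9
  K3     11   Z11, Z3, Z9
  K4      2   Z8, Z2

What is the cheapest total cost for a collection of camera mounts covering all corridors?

25

K2, K3, K4 cover every corridor at cost 12 + 11 + 2 = 25.
Any cover uses at least 3 camera mounts; among all covering selections none totals below 25.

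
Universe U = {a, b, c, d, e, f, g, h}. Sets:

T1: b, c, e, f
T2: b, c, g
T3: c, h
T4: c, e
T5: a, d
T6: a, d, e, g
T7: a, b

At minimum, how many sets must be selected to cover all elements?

3

T1, T3, T6 together cover {a, b, c, d, e, f, g, h} — every element.
No 2 of the 7 sets cover everything (all 21 pairs fall short), so 3 is minimum.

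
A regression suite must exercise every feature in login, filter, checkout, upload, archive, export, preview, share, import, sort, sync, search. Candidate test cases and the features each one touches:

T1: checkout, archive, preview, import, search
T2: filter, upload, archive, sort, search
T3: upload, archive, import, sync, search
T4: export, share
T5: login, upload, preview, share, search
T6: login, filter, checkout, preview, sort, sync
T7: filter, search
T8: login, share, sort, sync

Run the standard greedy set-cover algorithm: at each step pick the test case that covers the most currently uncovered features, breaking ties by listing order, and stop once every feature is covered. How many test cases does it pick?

Pick 1: T6 covers 6 new features (login, filter, checkout, preview, sort, sync).
Pick 2: T3 covers 4 new features (upload, archive, import, search).
Pick 3: T4 covers 2 new features (export, share).
Greedy uses 3 test cases.

3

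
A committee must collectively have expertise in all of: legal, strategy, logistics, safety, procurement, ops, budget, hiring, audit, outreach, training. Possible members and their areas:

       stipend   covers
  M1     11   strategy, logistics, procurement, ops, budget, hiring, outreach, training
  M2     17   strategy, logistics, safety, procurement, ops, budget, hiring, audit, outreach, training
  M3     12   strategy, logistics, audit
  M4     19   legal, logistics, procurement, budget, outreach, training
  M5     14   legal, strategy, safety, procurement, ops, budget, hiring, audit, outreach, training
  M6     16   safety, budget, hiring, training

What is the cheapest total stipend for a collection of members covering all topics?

25

M1, M5 cover every topic at stipend 11 + 14 = 25.
Any cover uses at least 2 members; among all covering selections none totals below 25.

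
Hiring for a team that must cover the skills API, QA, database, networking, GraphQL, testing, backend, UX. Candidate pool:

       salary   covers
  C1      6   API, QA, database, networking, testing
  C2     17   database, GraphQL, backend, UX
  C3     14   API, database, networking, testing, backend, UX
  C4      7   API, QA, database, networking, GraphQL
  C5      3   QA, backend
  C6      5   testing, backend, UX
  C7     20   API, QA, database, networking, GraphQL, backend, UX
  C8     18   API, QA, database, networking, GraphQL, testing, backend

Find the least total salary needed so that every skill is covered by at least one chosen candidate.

C4, C6 cover every skill at salary 7 + 5 = 12.
Any cover uses at least 2 candidates; among all covering selections none totals below 12.

12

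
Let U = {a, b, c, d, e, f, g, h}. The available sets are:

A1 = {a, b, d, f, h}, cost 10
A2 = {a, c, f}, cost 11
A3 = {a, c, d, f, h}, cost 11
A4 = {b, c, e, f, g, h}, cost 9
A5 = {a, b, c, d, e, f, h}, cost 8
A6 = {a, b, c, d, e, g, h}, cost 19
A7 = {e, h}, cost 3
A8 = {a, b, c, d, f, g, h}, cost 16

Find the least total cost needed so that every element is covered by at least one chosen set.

A4, A5 cover every element at cost 9 + 8 = 17.
Any cover uses at least 2 sets; among all covering selections none totals below 17.

17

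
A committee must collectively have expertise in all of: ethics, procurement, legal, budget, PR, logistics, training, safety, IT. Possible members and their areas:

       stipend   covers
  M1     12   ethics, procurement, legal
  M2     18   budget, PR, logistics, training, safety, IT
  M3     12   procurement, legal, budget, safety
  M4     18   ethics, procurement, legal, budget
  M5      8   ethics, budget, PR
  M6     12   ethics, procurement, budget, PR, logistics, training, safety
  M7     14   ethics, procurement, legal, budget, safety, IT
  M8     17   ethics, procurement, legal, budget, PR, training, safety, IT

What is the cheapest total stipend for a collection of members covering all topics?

M6, M7 cover every topic at stipend 12 + 14 = 26.
Any cover uses at least 2 members; among all covering selections none totals below 26.

26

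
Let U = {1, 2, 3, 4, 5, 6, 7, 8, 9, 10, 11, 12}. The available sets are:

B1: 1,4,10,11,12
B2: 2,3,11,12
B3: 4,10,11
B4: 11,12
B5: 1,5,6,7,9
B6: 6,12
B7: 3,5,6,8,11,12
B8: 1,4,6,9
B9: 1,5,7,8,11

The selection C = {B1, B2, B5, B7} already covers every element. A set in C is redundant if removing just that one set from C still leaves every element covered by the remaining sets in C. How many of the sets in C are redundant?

Drop B1: 4, 10 uncovered — not redundant.
Drop B2: 2 uncovered — not redundant.
Drop B5: 7, 9 uncovered — not redundant.
Drop B7: 8 uncovered — not redundant.
None of the sets in C is redundant.

0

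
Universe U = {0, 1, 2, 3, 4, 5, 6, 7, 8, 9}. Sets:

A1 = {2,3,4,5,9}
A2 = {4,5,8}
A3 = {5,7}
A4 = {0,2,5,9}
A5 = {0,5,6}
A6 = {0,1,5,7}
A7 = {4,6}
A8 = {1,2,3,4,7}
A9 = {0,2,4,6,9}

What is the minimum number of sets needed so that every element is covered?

A2, A8, A9 together cover {0, 1, 2, 3, 4, 5, 6, 7, 8, 9} — every element.
No 2 of the 9 sets cover everything (all 36 pairs fall short), so 3 is minimum.
Greedy (largest uncovered first) would take A1, A6, A2, A5 — 4 sets — but 3 suffice.

3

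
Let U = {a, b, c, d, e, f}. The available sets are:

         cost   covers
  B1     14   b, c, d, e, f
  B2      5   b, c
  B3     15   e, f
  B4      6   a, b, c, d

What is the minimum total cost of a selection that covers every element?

B1, B4 cover every element at cost 14 + 6 = 20.
Any cover uses at least 2 sets; among all covering selections none totals below 20.

20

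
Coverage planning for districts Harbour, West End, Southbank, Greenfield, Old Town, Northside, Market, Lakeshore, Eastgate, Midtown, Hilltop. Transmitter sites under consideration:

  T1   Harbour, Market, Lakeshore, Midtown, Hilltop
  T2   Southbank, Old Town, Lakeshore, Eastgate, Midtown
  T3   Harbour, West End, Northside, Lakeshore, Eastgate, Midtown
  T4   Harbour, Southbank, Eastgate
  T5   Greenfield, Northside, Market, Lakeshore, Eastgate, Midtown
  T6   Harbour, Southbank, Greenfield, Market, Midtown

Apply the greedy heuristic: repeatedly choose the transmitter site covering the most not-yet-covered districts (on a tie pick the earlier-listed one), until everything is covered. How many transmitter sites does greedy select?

4

Pick 1: T3 covers 6 new districts (Harbour, West End, Northside, Lakeshore, Eastgate, Midtown).
Pick 2: T6 covers 3 new districts (Southbank, Greenfield, Market).
Pick 3: T1 covers 1 new districts (Hilltop).
Pick 4: T2 covers 1 new districts (Old Town).
Greedy uses 4 transmitter sites.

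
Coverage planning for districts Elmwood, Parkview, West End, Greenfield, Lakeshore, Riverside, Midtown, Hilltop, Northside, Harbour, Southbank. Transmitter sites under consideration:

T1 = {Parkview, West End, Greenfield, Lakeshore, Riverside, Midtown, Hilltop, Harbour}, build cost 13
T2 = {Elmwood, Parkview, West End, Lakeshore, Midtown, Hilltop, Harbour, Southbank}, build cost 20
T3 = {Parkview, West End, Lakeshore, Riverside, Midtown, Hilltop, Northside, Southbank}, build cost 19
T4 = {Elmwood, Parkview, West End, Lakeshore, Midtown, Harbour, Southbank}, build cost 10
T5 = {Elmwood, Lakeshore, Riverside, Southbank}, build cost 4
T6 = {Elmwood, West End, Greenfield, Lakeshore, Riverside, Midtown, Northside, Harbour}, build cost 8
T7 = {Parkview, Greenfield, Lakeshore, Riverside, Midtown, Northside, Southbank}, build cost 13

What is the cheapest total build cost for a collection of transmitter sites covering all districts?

25

T1, T5, T6 cover every district at build cost 13 + 4 + 8 = 25.
Any cover uses at least 2 transmitter sites; among all covering selections none totals below 25.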